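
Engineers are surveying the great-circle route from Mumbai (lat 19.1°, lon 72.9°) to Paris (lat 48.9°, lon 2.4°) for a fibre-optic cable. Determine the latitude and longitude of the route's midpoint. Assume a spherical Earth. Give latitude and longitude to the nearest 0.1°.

≈ lat 39.3°, lon 44.9°

Write both endpoints as unit vectors p₁, p₂ with components (cos φ cos λ, cos φ sin λ, sin φ).
The central angle between the endpoints is δ = arccos(p₁·p₂) ≈ 1.100 rad (63.0°).
Interpolate at f = 1/2 with slerp weights a = sin((1−f)δ)/sin δ ≈ 0.586, b = sin(fδ)/sin δ ≈ 0.586.
p = a·p₁ + b·p₂ ≈ (0.548, 0.546, 0.634); φ = arcsin(p_z) ≈ 39.33°, λ = atan2(p_y, p_x) ≈ 44.88°.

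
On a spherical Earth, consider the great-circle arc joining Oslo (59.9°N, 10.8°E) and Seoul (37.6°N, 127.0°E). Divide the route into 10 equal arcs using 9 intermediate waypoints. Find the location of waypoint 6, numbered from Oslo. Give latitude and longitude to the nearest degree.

≈ 60°N, 101°E

Write both endpoints as unit vectors p₁, p₂ with components (cos φ cos λ, cos φ sin λ, sin φ).
The central angle between the endpoints is δ = arccos(p₁·p₂) ≈ 1.211 rad (69.4°).
Interpolate at f = 6/10 with slerp weights a = sin((1−f)δ)/sin δ ≈ 0.497, b = sin(fδ)/sin δ ≈ 0.710.
p = a·p₁ + b·p₂ ≈ (-0.093, 0.496, 0.863); φ = arcsin(p_z) ≈ 59.70°, λ = atan2(p_y, p_x) ≈ 100.66°.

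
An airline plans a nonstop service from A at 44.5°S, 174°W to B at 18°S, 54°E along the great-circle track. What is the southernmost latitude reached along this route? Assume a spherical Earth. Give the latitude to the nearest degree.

≈ 59°S

The great circle lies in the plane with unit normal n̂ = (p₁ × p₂)/|p₁ × p₂|.
Here n̂_z ≈ -0.519; the vertex latitude is φ_max = arccos|n̂_z| ≈ 58.7°.
Check via Clairaut: cos φ_max = |cos φ₁| · sin C = cos(44.5°)·sin(133.3°) ≈ 0.519, again giving ≈ 58.7°.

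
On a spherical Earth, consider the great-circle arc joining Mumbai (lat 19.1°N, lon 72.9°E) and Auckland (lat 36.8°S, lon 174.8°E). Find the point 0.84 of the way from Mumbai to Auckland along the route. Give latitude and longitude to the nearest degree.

≈ lat 32°S, lon 154°E

The haversine formula gives a central angle δ ≈ 1.931 rad (110.6°) between the endpoints.
Interpolate at f = 0.84 with slerp weights a = sin((1−f)δ)/sin δ ≈ 0.325, b = sin(fδ)/sin δ ≈ 1.067.
p = a·p₁ + b·p₂ ≈ (-0.761, 0.371, -0.533); φ = arcsin(p_z) ≈ -32.20°, λ = atan2(p_y, p_x) ≈ 154.01°.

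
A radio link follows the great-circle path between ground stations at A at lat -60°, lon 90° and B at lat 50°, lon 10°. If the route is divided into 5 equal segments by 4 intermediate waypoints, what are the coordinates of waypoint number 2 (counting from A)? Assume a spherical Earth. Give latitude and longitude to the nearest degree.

From cos δ = sin φ₁ sin φ₂ + cos φ₁ cos φ₂ cos Δλ, the central angle is δ ≈ 2.224 rad (127.4°).
Interpolate at f = 2/5 with slerp weights a = sin((1−f)δ)/sin δ ≈ 1.224, b = sin(fδ)/sin δ ≈ 0.978.
p = a·p₁ + b·p₂ ≈ (0.619, 0.721, -0.311); φ = arcsin(p_z) ≈ -18.11°, λ = atan2(p_y, p_x) ≈ 49.35°.

≈ lat -18°, lon 49°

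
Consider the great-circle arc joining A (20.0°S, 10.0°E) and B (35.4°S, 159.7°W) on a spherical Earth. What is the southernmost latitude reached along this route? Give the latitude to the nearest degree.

≈ 81°S

The great circle lies in the plane with unit normal n̂ = (p₁ × p₂)/|p₁ × p₂|.
Here n̂_z ≈ -0.165; the vertex latitude is φ_max = arccos|n̂_z| ≈ 80.5°.
Check via Clairaut: cos φ_max = |cos φ₁| · sin C = cos(20.0°)·sin(169.9°) ≈ 0.165, again giving ≈ 80.5°.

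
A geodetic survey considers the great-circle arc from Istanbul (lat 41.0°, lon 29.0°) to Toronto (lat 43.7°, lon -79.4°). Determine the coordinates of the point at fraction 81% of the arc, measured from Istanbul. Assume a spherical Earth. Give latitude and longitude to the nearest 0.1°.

From cos δ = sin φ₁ sin φ₂ + cos φ₁ cos φ₂ cos Δλ, the central angle is δ ≈ 1.286 rad (73.7°).
Interpolate at f = 0.81 with slerp weights a = sin((1−f)δ)/sin δ ≈ 0.252, b = sin(fδ)/sin δ ≈ 0.899.
p = a·p₁ + b·p₂ ≈ (0.286, -0.547, 0.787); φ = arcsin(p_z) ≈ 51.89°, λ = atan2(p_y, p_x) ≈ -62.40°.

≈ lat 51.9°, lon -62.4°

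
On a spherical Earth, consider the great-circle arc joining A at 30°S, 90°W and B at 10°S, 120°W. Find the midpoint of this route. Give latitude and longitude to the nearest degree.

≈ 21°S, 106°W

Write both endpoints as unit vectors p₁, p₂ with components (cos φ cos λ, cos φ sin λ, sin φ).
The central angle between the endpoints is δ = arccos(p₁·p₂) ≈ 0.600 rad (34.4°).
Interpolate at f = 1/2 with slerp weights a = sin((1−f)δ)/sin δ ≈ 0.523, b = sin(fδ)/sin δ ≈ 0.523.
p = a·p₁ + b·p₂ ≈ (-0.258, -0.900, -0.353); φ = arcsin(p_z) ≈ -20.64°, λ = atan2(p_y, p_x) ≈ -105.99°.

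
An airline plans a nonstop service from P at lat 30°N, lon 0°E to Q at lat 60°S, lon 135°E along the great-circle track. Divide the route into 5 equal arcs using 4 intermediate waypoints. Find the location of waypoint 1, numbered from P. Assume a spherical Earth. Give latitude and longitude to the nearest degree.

Convert each endpoint to a unit vector on the sphere (x = cos φ cos λ, y = cos φ sin λ, z = sin φ).
The central angle between the endpoints is δ = arccos(p₁·p₂) ≈ 2.403 rad (137.7°).
Interpolate at f = 1/5 with slerp weights a = sin((1−f)δ)/sin δ ≈ 1.394, b = sin(fδ)/sin δ ≈ 0.686.
p = a·p₁ + b·p₂ ≈ (0.965, 0.243, 0.103); φ = arcsin(p_z) ≈ 5.89°, λ = atan2(p_y, p_x) ≈ 14.12°.

≈ lat 6°N, lon 14°E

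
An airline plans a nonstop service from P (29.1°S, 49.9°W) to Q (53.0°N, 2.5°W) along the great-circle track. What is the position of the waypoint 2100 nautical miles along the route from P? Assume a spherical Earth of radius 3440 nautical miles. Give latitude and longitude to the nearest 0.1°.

Write both endpoints as unit vectors p₁, p₂ with components (cos φ cos λ, cos φ sin λ, sin φ).
The central angle between the endpoints is δ = arccos(p₁·p₂) ≈ 1.603 rad (91.9°). The total great-circle distance is δ·R ≈ 1.603 × 3440 ≈ 5515 nmi, so the target fraction is f = 2100/5515 ≈ 0.381.
Interpolate at f ≈ 0.381 with slerp weights a = sin((1−f)δ)/sin δ ≈ 0.838, b = sin(fδ)/sin δ ≈ 0.574.
p = a·p₁ + b·p₂ ≈ (0.816, -0.575, 0.051); φ = arcsin(p_z) ≈ 2.90°, λ = atan2(p_y, p_x) ≈ -35.16°.

≈ (2.9°N, 35.2°W)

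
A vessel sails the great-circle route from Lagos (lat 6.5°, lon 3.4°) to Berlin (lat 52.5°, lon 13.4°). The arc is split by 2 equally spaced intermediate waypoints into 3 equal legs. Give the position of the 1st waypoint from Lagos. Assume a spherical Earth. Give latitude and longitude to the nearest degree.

From cos δ = sin φ₁ sin φ₂ + cos φ₁ cos φ₂ cos Δλ, the central angle is δ ≈ 0.816 rad (46.7°).
Interpolate at f = 1/3 with slerp weights a = sin((1−f)δ)/sin δ ≈ 0.710, b = sin(fδ)/sin δ ≈ 0.369.
p = a·p₁ + b·p₂ ≈ (0.923, 0.094, 0.373); φ = arcsin(p_z) ≈ 21.90°, λ = atan2(p_y, p_x) ≈ 5.81°.

≈ lat 22°, lon 6°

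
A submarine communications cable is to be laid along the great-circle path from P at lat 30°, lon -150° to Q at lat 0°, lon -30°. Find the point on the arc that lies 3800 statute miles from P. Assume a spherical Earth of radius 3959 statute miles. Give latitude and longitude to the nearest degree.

≈ lat 29°, lon -86°

Convert each endpoint to a unit vector on the sphere (x = cos φ cos λ, y = cos φ sin λ, z = sin φ).
The central angle between the endpoints is δ = arccos(p₁·p₂) ≈ 2.019 rad (115.7°). The total great-circle distance is δ·R ≈ 2.019 × 3959 ≈ 7992 mi, so the target fraction is f = 3800/7992 ≈ 0.475.
Interpolate at f ≈ 0.475 with slerp weights a = sin((1−f)δ)/sin δ ≈ 0.967, b = sin(fδ)/sin δ ≈ 0.909.
p = a·p₁ + b·p₂ ≈ (0.062, -0.873, 0.484); φ = arcsin(p_z) ≈ 28.92°, λ = atan2(p_y, p_x) ≈ -85.96°.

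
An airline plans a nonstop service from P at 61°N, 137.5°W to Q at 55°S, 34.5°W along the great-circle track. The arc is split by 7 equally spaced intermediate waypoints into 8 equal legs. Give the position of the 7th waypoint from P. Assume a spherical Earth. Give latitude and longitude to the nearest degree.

Write both endpoints as unit vectors p₁, p₂ with components (cos φ cos λ, cos φ sin λ, sin φ).
The central angle between the endpoints is δ = arccos(p₁·p₂) ≈ 2.464 rad (141.2°).
Interpolate at f = 7/8 with slerp weights a = sin((1−f)δ)/sin δ ≈ 0.483, b = sin(fδ)/sin δ ≈ 1.330.
p = a·p₁ + b·p₂ ≈ (0.456, -0.590, -0.666); φ = arcsin(p_z) ≈ -41.78°, λ = atan2(p_y, p_x) ≈ -52.33°.

≈ 42°S, 52°W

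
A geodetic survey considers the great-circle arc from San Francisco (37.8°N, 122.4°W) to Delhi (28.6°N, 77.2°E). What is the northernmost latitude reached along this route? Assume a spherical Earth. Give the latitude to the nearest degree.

≈ 76°N

The great circle lies in the plane with unit normal n̂ = (p₁ × p₂)/|p₁ × p₂|.
Here n̂_z ≈ -0.249; the vertex latitude is φ_max = arccos|n̂_z| ≈ 75.6°.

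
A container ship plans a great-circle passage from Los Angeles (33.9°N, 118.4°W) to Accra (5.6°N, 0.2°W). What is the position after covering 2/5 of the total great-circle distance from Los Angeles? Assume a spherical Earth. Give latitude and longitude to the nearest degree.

Write both endpoints as unit vectors p₁, p₂ with components (cos φ cos λ, cos φ sin λ, sin φ).
The central angle between the endpoints is δ = arccos(p₁·p₂) ≈ 1.913 rad (109.6°).
Interpolate at f = 2/5 with slerp weights a = sin((1−f)δ)/sin δ ≈ 0.968, b = sin(fδ)/sin δ ≈ 0.736.
p = a·p₁ + b·p₂ ≈ (0.350, -0.709, 0.612); φ = arcsin(p_z) ≈ 37.72°, λ = atan2(p_y, p_x) ≈ -63.76°.

≈ 38°N, 64°W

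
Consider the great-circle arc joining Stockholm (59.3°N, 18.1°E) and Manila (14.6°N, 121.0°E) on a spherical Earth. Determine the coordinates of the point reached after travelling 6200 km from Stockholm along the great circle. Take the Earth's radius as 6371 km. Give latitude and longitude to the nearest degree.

Convert each endpoint to a unit vector on the sphere (x = cos φ cos λ, y = cos φ sin λ, z = sin φ).
The central angle between the endpoints is δ = arccos(p₁·p₂) ≈ 1.464 rad (83.9°). The total great-circle distance is δ·R ≈ 1.464 × 6371 ≈ 9328 km, so the target fraction is f = 6200/9328 ≈ 0.665.
Interpolate at f ≈ 0.665 with slerp weights a = sin((1−f)δ)/sin δ ≈ 0.474, b = sin(fδ)/sin δ ≈ 0.831.
p = a·p₁ + b·p₂ ≈ (-0.184, 0.765, 0.617); φ = arcsin(p_z) ≈ 38.12°, λ = atan2(p_y, p_x) ≈ 103.54°.

≈ (38°N, 104°E)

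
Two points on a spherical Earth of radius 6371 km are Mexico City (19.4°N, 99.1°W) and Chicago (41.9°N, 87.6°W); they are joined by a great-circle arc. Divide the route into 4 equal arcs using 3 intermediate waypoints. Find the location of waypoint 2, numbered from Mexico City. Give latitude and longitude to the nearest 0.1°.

≈ (30.8°N, 94.0°W)

The haversine formula gives a central angle δ ≈ 0.428 rad (24.5°) between the endpoints.
Interpolate at f = 2/4 with slerp weights a = sin((1−f)δ)/sin δ ≈ 0.512, b = sin(fδ)/sin δ ≈ 0.512.
p = a·p₁ + b·p₂ ≈ (-0.060, -0.857, 0.512); φ = arcsin(p_z) ≈ 30.78°, λ = atan2(p_y, p_x) ≈ -94.03°.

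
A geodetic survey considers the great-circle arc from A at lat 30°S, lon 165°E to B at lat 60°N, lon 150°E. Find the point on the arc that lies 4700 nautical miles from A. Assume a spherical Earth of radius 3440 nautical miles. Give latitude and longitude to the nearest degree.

Write both endpoints as unit vectors p₁, p₂ with components (cos φ cos λ, cos φ sin λ, sin φ).
The central angle between the endpoints is δ = arccos(p₁·p₂) ≈ 1.586 rad (90.8°). The total great-circle distance is δ·R ≈ 1.586 × 3440 ≈ 5454 nmi, so the target fraction is f = 4700/5454 ≈ 0.862.
Interpolate at f ≈ 0.862 with slerp weights a = sin((1−f)δ)/sin δ ≈ 0.218, b = sin(fδ)/sin δ ≈ 0.979.
p = a·p₁ + b·p₂ ≈ (-0.606, 0.294, 0.739); φ = arcsin(p_z) ≈ 47.67°, λ = atan2(p_y, p_x) ≈ 154.15°.

≈ lat 48°N, lon 154°E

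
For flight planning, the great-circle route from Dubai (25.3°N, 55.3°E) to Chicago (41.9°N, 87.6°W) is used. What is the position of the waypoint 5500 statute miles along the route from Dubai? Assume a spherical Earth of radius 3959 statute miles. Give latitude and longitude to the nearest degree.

From cos δ = sin φ₁ sin φ₂ + cos φ₁ cos φ₂ cos Δλ, the central angle is δ ≈ 1.825 rad (104.6°). The total great-circle distance is δ·R ≈ 1.825 × 3959 ≈ 7224 mi, so the target fraction is f = 5500/7224 ≈ 0.761.
Interpolate at f ≈ 0.761 with slerp weights a = sin((1−f)δ)/sin δ ≈ 0.436, b = sin(fδ)/sin δ ≈ 1.016.
p = a·p₁ + b·p₂ ≈ (0.256, -0.432, 0.865); φ = arcsin(p_z) ≈ 59.88°, λ = atan2(p_y, p_x) ≈ -59.33°.

≈ 60°N, 59°W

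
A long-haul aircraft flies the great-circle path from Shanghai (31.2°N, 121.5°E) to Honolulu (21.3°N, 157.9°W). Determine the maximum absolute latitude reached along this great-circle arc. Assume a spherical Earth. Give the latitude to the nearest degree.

The great circle lies in the plane with unit normal n̂ = (p₁ × p₂)/|p₁ × p₂|.
Here n̂_z ≈ +0.829; the vertex latitude is φ_max = arccos|n̂_z| ≈ 34.0°.

≈ 34°N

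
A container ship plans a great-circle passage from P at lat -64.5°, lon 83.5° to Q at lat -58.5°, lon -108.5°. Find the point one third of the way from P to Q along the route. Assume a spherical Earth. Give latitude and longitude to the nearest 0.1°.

Write both endpoints as unit vectors p₁, p₂ with components (cos φ cos λ, cos φ sin λ, sin φ).
The central angle between the endpoints is δ = arccos(p₁·p₂) ≈ 0.989 rad (56.7°).
Interpolate at f = 1/3 with slerp weights a = sin((1−f)δ)/sin δ ≈ 0.733, b = sin(fδ)/sin δ ≈ 0.387.
p = a·p₁ + b·p₂ ≈ (-0.029, 0.122, -0.992); φ = arcsin(p_z) ≈ -82.82°, λ = atan2(p_y, p_x) ≈ 103.19°.

≈ lat -82.8°, lon 103.2°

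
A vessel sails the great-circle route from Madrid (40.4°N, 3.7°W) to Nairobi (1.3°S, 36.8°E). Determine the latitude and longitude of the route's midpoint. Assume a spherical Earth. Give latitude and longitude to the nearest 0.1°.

≈ 20.7°N, 19.4°E

Write both endpoints as unit vectors p₁, p₂ with components (cos φ cos λ, cos φ sin λ, sin φ).
The central angle between the endpoints is δ = arccos(p₁·p₂) ≈ 0.971 rad (55.7°).
Interpolate at f = 1/2 with slerp weights a = sin((1−f)δ)/sin δ ≈ 0.565, b = sin(fδ)/sin δ ≈ 0.565.
p = a·p₁ + b·p₂ ≈ (0.882, 0.311, 0.354); φ = arcsin(p_z) ≈ 20.71°, λ = atan2(p_y, p_x) ≈ 19.41°.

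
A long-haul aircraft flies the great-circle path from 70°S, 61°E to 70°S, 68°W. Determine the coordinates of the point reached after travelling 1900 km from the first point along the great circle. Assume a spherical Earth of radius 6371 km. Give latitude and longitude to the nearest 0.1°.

≈ 81.1°S, 2.3°E

Write both endpoints as unit vectors p₁, p₂ with components (cos φ cos λ, cos φ sin λ, sin φ).
The central angle between the endpoints is δ = arccos(p₁·p₂) ≈ 0.628 rad (36.0°). The total great-circle distance is δ·R ≈ 0.628 × 6371 ≈ 3999 km, so the target fraction is f = 1900/3999 ≈ 0.475.
Interpolate at f ≈ 0.475 with slerp weights a = sin((1−f)δ)/sin δ ≈ 0.551, b = sin(fδ)/sin δ ≈ 0.500.
p = a·p₁ + b·p₂ ≈ (0.155, 0.006, -0.988); φ = arcsin(p_z) ≈ -81.05°, λ = atan2(p_y, p_x) ≈ 2.26°.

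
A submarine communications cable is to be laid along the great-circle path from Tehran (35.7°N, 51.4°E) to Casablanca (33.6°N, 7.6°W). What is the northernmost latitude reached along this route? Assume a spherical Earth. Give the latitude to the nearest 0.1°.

≈ 38.5°N

The great circle lies in the plane with unit normal n̂ = (p₁ × p₂)/|p₁ × p₂|.
Here n̂_z ≈ -0.782; the vertex latitude is φ_max = arccos|n̂_z| ≈ 38.5°.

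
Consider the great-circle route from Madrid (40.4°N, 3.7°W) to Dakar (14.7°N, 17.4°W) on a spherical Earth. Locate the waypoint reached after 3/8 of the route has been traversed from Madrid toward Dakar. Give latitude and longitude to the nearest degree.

≈ (31°N, 10°W)

Write both endpoints as unit vectors p₁, p₂ with components (cos φ cos λ, cos φ sin λ, sin φ).
The central angle between the endpoints is δ = arccos(p₁·p₂) ≈ 0.495 rad (28.3°).
Interpolate at f = 3/8 with slerp weights a = sin((1−f)δ)/sin δ ≈ 0.641, b = sin(fδ)/sin δ ≈ 0.389.
p = a·p₁ + b·p₂ ≈ (0.846, -0.144, 0.514); φ = arcsin(p_z) ≈ 30.93°, λ = atan2(p_y, p_x) ≈ -9.66°.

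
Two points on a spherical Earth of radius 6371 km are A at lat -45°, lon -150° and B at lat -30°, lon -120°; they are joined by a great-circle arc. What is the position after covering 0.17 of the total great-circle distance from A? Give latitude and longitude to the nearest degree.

From cos δ = sin φ₁ sin φ₂ + cos φ₁ cos φ₂ cos Δλ, the central angle is δ ≈ 0.487 rad (27.9°).
Interpolate at f = 0.17 with slerp weights a = sin((1−f)δ)/sin δ ≈ 0.840, b = sin(fδ)/sin δ ≈ 0.177.
p = a·p₁ + b·p₂ ≈ (-0.591, -0.430, -0.683); φ = arcsin(p_z) ≈ -43.05°, λ = atan2(p_y, p_x) ≈ -143.99°.

≈ lat -43°, lon -144°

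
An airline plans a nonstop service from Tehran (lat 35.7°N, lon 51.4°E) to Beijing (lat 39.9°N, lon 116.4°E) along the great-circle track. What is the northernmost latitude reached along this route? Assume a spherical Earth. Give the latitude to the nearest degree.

≈ 43°N

The great circle lies in the plane with unit normal n̂ = (p₁ × p₂)/|p₁ × p₂|.
Here n̂_z ≈ +0.733; the vertex latitude is φ_max = arccos|n̂_z| ≈ 42.9°.
Check via Clairaut: cos φ_max = |cos φ₁| · sin C = cos(35.7°)·sin(64.5°) ≈ 0.733, again giving ≈ 42.9°.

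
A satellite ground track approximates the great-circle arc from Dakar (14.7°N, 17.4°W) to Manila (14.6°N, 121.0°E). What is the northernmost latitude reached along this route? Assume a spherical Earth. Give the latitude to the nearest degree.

The great circle lies in the plane with unit normal n̂ = (p₁ × p₂)/|p₁ × p₂|.
Here n̂_z ≈ +0.805; the vertex latitude is φ_max = arccos|n̂_z| ≈ 36.4°.

≈ 36°N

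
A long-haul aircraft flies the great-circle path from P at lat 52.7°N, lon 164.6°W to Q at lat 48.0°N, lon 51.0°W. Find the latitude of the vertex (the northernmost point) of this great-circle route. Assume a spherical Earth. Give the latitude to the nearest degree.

≈ 66°N

The great circle lies in the plane with unit normal n̂ = (p₁ × p₂)/|p₁ × p₂|.
Here n̂_z ≈ +0.411; the vertex latitude is φ_max = arccos|n̂_z| ≈ 65.7°.
Check via Clairaut: cos φ_max = |cos φ₁| · sin C = cos(52.7°)·sin(42.7°) ≈ 0.411, again giving ≈ 65.7°.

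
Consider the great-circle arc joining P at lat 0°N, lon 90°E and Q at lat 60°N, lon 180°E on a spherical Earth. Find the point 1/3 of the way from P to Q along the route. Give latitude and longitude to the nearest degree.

≈ lat 26°N, lon 106°E

From cos δ = sin φ₁ sin φ₂ + cos φ₁ cos φ₂ cos Δλ, the central angle is δ ≈ 1.571 rad (90.0°).
Interpolate at f = 1/3 with slerp weights a = sin((1−f)δ)/sin δ ≈ 0.866, b = sin(fδ)/sin δ ≈ 0.500.
p = a·p₁ + b·p₂ ≈ (-0.250, 0.866, 0.433); φ = arcsin(p_z) ≈ 25.66°, λ = atan2(p_y, p_x) ≈ 106.10°.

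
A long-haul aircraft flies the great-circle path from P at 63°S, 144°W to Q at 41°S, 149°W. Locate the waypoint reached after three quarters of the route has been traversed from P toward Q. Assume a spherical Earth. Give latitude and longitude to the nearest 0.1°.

Write both endpoints as unit vectors p₁, p₂ with components (cos φ cos λ, cos φ sin λ, sin φ).
The central angle between the endpoints is δ = arccos(p₁·p₂) ≈ 0.387 rad (22.2°).
Interpolate at f = 3/4 with slerp weights a = sin((1−f)δ)/sin δ ≈ 0.256, b = sin(fδ)/sin δ ≈ 0.758.
p = a·p₁ + b·p₂ ≈ (-0.585, -0.363, -0.726); φ = arcsin(p_z) ≈ -46.52°, λ = atan2(p_y, p_x) ≈ -148.16°.

≈ 46.5°S, 148.2°W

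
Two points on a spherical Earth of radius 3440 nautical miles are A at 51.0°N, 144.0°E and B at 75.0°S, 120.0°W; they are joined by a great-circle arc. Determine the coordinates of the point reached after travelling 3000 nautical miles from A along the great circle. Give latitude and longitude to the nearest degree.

Write both endpoints as unit vectors p₁, p₂ with components (cos φ cos λ, cos φ sin λ, sin φ).
The central angle between the endpoints is δ = arccos(p₁·p₂) ≈ 2.446 rad (140.1°). The total great-circle distance is δ·R ≈ 2.446 × 3440 ≈ 8414 nmi, so the target fraction is f = 3000/8414 ≈ 0.357.
Interpolate at f ≈ 0.357 with slerp weights a = sin((1−f)δ)/sin δ ≈ 1.560, b = sin(fδ)/sin δ ≈ 1.195.
p = a·p₁ + b·p₂ ≈ (-0.949, 0.309, 0.059); φ = arcsin(p_z) ≈ 3.36°, λ = atan2(p_y, p_x) ≈ 161.94°.

≈ 3°N, 162°E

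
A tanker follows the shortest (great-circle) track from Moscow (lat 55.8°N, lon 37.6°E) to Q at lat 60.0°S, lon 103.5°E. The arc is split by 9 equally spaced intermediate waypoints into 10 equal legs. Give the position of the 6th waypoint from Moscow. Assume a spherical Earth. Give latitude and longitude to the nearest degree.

≈ lat 15°S, lon 73°E

Write both endpoints as unit vectors p₁, p₂ with components (cos φ cos λ, cos φ sin λ, sin φ).
The central angle between the endpoints is δ = arccos(p₁·p₂) ≈ 2.216 rad (127.0°).
Interpolate at f = 6/10 with slerp weights a = sin((1−f)δ)/sin δ ≈ 0.970, b = sin(fδ)/sin δ ≈ 1.216.
p = a·p₁ + b·p₂ ≈ (0.290, 0.924, -0.251); φ = arcsin(p_z) ≈ -14.51°, λ = atan2(p_y, p_x) ≈ 72.57°.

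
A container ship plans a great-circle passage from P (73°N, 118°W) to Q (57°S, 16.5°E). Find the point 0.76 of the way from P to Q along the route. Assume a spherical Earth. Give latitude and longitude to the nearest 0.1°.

Write both endpoints as unit vectors p₁, p₂ with components (cos φ cos λ, cos φ sin λ, sin φ).
The central angle between the endpoints is δ = arccos(p₁·p₂) ≈ 2.723 rad (156.0°).
Interpolate at f = 0.76 with slerp weights a = sin((1−f)δ)/sin δ ≈ 1.495, b = sin(fδ)/sin δ ≈ 2.160.
p = a·p₁ + b·p₂ ≈ (0.923, -0.052, -0.382); φ = arcsin(p_z) ≈ -22.43°, λ = atan2(p_y, p_x) ≈ -3.22°.

≈ (22.4°S, 3.2°W)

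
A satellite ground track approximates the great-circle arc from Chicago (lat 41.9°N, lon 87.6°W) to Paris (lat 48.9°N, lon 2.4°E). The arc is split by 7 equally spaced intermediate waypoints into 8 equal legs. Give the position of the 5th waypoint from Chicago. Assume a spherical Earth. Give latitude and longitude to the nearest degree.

From cos δ = sin φ₁ sin φ₂ + cos φ₁ cos φ₂ cos Δλ, the central angle is δ ≈ 1.043 rad (59.8°).
Interpolate at f = 5/8 with slerp weights a = sin((1−f)δ)/sin δ ≈ 0.441, b = sin(fδ)/sin δ ≈ 0.702.
p = a·p₁ + b·p₂ ≈ (0.475, -0.309, 0.824); φ = arcsin(p_z) ≈ 55.49°, λ = atan2(p_y, p_x) ≈ -33.03°.

≈ lat 55°N, lon 33°W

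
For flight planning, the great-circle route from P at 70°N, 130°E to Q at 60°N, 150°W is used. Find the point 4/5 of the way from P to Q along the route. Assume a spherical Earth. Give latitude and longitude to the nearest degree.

≈ 65°N, 160°W

The haversine formula gives a central angle δ ≈ 0.567 rad (32.5°) between the endpoints.
Interpolate at f = 4/5 with slerp weights a = sin((1−f)δ)/sin δ ≈ 0.211, b = sin(fδ)/sin δ ≈ 0.816.
p = a·p₁ + b·p₂ ≈ (-0.400, -0.149, 0.905); φ = arcsin(p_z) ≈ 64.76°, λ = atan2(p_y, p_x) ≈ -159.58°.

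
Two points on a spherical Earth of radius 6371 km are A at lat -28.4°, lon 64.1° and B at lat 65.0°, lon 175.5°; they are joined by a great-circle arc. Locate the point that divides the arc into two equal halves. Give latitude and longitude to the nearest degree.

≈ lat 28°, lon 93°

Convert each endpoint to a unit vector on the sphere (x = cos φ cos λ, y = cos φ sin λ, z = sin φ).
The central angle between the endpoints is δ = arccos(p₁·p₂) ≈ 2.173 rad (124.5°).
Interpolate at f = 1/2 with slerp weights a = sin((1−f)δ)/sin δ ≈ 1.074, b = sin(fδ)/sin δ ≈ 1.074.
p = a·p₁ + b·p₂ ≈ (-0.040, 0.886, 0.463); φ = arcsin(p_z) ≈ 27.56°, λ = atan2(p_y, p_x) ≈ 92.58°.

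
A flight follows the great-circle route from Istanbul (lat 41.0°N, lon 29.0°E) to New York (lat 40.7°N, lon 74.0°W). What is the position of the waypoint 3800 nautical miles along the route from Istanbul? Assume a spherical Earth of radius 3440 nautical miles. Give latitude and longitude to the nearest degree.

The haversine formula gives a central angle δ ≈ 1.267 rad (72.6°) between the endpoints. The total great-circle distance is δ·R ≈ 1.267 × 3440 ≈ 4359 nmi, so the target fraction is f = 3800/4359 ≈ 0.872.
Interpolate at f ≈ 0.872 with slerp weights a = sin((1−f)δ)/sin δ ≈ 0.169, b = sin(fδ)/sin δ ≈ 0.936.
p = a·p₁ + b·p₂ ≈ (0.307, -0.620, 0.722); φ = arcsin(p_z) ≈ 46.19°, λ = atan2(p_y, p_x) ≈ -63.63°.

≈ lat 46°N, lon 64°W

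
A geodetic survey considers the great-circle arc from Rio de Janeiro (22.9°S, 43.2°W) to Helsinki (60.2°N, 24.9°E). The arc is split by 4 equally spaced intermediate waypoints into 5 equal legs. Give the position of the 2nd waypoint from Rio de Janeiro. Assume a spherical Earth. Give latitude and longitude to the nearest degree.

≈ (13°N, 25°W)

Write both endpoints as unit vectors p₁, p₂ with components (cos φ cos λ, cos φ sin λ, sin φ).
The central angle between the endpoints is δ = arccos(p₁·p₂) ≈ 1.738 rad (99.6°).
Interpolate at f = 2/5 with slerp weights a = sin((1−f)δ)/sin δ ≈ 0.876, b = sin(fδ)/sin δ ≈ 0.650.
p = a·p₁ + b·p₂ ≈ (0.881, -0.417, 0.223); φ = arcsin(p_z) ≈ 12.88°, λ = atan2(p_y, p_x) ≈ -25.30°.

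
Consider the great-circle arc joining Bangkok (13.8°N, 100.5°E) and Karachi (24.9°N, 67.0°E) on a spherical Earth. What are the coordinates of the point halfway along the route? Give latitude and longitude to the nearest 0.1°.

≈ 20.1°N, 84.3°E

From cos δ = sin φ₁ sin φ₂ + cos φ₁ cos φ₂ cos Δλ, the central angle is δ ≈ 0.583 rad (33.4°).
Interpolate at f = 1/2 with slerp weights a = sin((1−f)δ)/sin δ ≈ 0.522, b = sin(fδ)/sin δ ≈ 0.522.
p = a·p₁ + b·p₂ ≈ (0.093, 0.934, 0.344); φ = arcsin(p_z) ≈ 20.14°, λ = atan2(p_y, p_x) ≈ 84.34°.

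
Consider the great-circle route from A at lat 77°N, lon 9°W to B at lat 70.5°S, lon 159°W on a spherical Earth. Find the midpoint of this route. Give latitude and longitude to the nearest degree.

Convert each endpoint to a unit vector on the sphere (x = cos φ cos λ, y = cos φ sin λ, z = sin φ).
The central angle between the endpoints is δ = arccos(p₁·p₂) ≈ 2.960 rad (169.6°).
Interpolate at f = 1/2 with slerp weights a = sin((1−f)δ)/sin δ ≈ 5.507, b = sin(fδ)/sin δ ≈ 5.507.
p = a·p₁ + b·p₂ ≈ (-0.493, -0.853, 0.175); φ = arcsin(p_z) ≈ 10.06°, λ = atan2(p_y, p_x) ≈ -120.02°.

≈ lat 10°N, lon 120°W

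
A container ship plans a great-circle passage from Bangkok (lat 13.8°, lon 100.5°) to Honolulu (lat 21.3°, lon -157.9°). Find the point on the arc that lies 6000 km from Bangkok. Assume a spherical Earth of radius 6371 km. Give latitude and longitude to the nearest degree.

Write both endpoints as unit vectors p₁, p₂ with components (cos φ cos λ, cos φ sin λ, sin φ).
The central angle between the endpoints is δ = arccos(p₁·p₂) ≈ 1.666 rad (95.5°). The total great-circle distance is δ·R ≈ 1.666 × 6371 ≈ 10616 km, so the target fraction is f = 6000/10616 ≈ 0.565.
Interpolate at f ≈ 0.565 with slerp weights a = sin((1−f)δ)/sin δ ≈ 0.666, b = sin(fδ)/sin δ ≈ 0.812.
p = a·p₁ + b·p₂ ≈ (-0.819, 0.351, 0.454); φ = arcsin(p_z) ≈ 26.99°, λ = atan2(p_y, p_x) ≈ 156.80°.

≈ lat 27°, lon 157°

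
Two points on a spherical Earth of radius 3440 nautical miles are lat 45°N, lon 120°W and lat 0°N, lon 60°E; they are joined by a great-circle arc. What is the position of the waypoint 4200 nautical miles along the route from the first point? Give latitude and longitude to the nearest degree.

≈ lat 65°N, lon 60°E

Convert each endpoint to a unit vector on the sphere (x = cos φ cos λ, y = cos φ sin λ, z = sin φ).
The central angle between the endpoints is δ = arccos(p₁·p₂) ≈ 2.356 rad (135.0°). The total great-circle distance is δ·R ≈ 2.356 × 3440 ≈ 8105 nmi, so the target fraction is f = 4200/8105 ≈ 0.518.
Interpolate at f ≈ 0.518 with slerp weights a = sin((1−f)δ)/sin δ ≈ 1.282, b = sin(fδ)/sin δ ≈ 1.329.
p = a·p₁ + b·p₂ ≈ (0.211, 0.365, 0.907); φ = arcsin(p_z) ≈ 65.05°, λ = atan2(p_y, p_x) ≈ 60.00°.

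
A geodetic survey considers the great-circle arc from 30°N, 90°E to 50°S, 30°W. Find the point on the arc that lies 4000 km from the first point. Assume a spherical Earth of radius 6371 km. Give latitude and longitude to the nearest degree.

≈ 4°N, 64°E

Convert each endpoint to a unit vector on the sphere (x = cos φ cos λ, y = cos φ sin λ, z = sin φ).
The central angle between the endpoints is δ = arccos(p₁·p₂) ≈ 2.293 rad (131.4°). The total great-circle distance is δ·R ≈ 2.293 × 6371 ≈ 14611 km, so the target fraction is f = 4000/14611 ≈ 0.274.
Interpolate at f ≈ 0.274 with slerp weights a = sin((1−f)δ)/sin δ ≈ 1.327, b = sin(fδ)/sin δ ≈ 0.783.
p = a·p₁ + b·p₂ ≈ (0.436, 0.898, 0.064); φ = arcsin(p_z) ≈ 3.65°, λ = atan2(p_y, p_x) ≈ 64.10°.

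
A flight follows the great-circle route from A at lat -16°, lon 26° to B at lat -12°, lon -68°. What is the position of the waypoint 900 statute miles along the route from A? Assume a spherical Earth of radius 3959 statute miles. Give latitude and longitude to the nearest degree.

Write both endpoints as unit vectors p₁, p₂ with components (cos φ cos λ, cos φ sin λ, sin φ).
The central angle between the endpoints is δ = arccos(p₁·p₂) ≈ 1.579 rad (90.5°). The total great-circle distance is δ·R ≈ 1.579 × 3959 ≈ 6252 mi, so the target fraction is f = 900/6252 ≈ 0.144.
Interpolate at f ≈ 0.144 with slerp weights a = sin((1−f)δ)/sin δ ≈ 0.976, b = sin(fδ)/sin δ ≈ 0.225.
p = a·p₁ + b·p₂ ≈ (0.926, 0.207, -0.316); φ = arcsin(p_z) ≈ -18.42°, λ = atan2(p_y, p_x) ≈ 12.60°.

≈ lat -18°, lon 13°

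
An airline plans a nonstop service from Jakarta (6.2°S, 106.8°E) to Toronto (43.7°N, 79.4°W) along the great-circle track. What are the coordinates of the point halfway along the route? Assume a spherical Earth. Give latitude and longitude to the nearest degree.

From cos δ = sin φ₁ sin φ₂ + cos φ₁ cos φ₂ cos Δλ, the central angle is δ ≈ 2.480 rad (142.1°).
Interpolate at f = 1/2 with slerp weights a = sin((1−f)δ)/sin δ ≈ 1.540, b = sin(fδ)/sin δ ≈ 1.540.
p = a·p₁ + b·p₂ ≈ (-0.238, 0.371, 0.898); φ = arcsin(p_z) ≈ 63.84°, λ = atan2(p_y, p_x) ≈ 122.63°.

≈ 64°N, 123°E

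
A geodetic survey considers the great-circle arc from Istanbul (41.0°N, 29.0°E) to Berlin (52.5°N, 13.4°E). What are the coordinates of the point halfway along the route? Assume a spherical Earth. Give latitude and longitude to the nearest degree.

≈ (47°N, 22°E)

Convert each endpoint to a unit vector on the sphere (x = cos φ cos λ, y = cos φ sin λ, z = sin φ).
The central angle between the endpoints is δ = arccos(p₁·p₂) ≈ 0.273 rad (15.6°).
Interpolate at f = 1/2 with slerp weights a = sin((1−f)δ)/sin δ ≈ 0.505, b = sin(fδ)/sin δ ≈ 0.505.
p = a·p₁ + b·p₂ ≈ (0.632, 0.256, 0.732); φ = arcsin(p_z) ≈ 47.01°, λ = atan2(p_y, p_x) ≈ 22.04°.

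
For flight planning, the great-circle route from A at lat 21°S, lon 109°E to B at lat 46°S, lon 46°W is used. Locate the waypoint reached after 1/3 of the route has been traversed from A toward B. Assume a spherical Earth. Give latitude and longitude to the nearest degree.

≈ lat 55°S, lon 90°E

The haversine formula gives a central angle δ ≈ 1.907 rad (109.3°) between the endpoints.
Interpolate at f = 1/3 with slerp weights a = sin((1−f)δ)/sin δ ≈ 1.012, b = sin(fδ)/sin δ ≈ 0.629.
p = a·p₁ + b·p₂ ≈ (-0.004, 0.579, -0.815); φ = arcsin(p_z) ≈ -54.60°, λ = atan2(p_y, p_x) ≈ 90.41°.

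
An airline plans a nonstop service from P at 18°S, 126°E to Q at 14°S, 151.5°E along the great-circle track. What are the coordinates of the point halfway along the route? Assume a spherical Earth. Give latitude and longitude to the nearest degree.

≈ 16°S, 139°E

Convert each endpoint to a unit vector on the sphere (x = cos φ cos λ, y = cos φ sin λ, z = sin φ).
The central angle between the endpoints is δ = arccos(p₁·p₂) ≈ 0.433 rad (24.8°).
Interpolate at f = 1/2 with slerp weights a = sin((1−f)δ)/sin δ ≈ 0.512, b = sin(fδ)/sin δ ≈ 0.512.
p = a·p₁ + b·p₂ ≈ (-0.723, 0.631, -0.282); φ = arcsin(p_z) ≈ -16.38°, λ = atan2(p_y, p_x) ≈ 138.88°.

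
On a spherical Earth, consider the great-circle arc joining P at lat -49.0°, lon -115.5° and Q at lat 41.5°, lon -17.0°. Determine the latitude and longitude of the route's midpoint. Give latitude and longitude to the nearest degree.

≈ lat -6°, lon -62°

Convert each endpoint to a unit vector on the sphere (x = cos φ cos λ, y = cos φ sin λ, z = sin φ).
The central angle between the endpoints is δ = arccos(p₁·p₂) ≈ 2.181 rad (124.9°).
Interpolate at f = 1/2 with slerp weights a = sin((1−f)δ)/sin δ ≈ 1.082, b = sin(fδ)/sin δ ≈ 1.082.
p = a·p₁ + b·p₂ ≈ (0.469, -0.877, -0.100); φ = arcsin(p_z) ≈ -5.72°, λ = atan2(p_y, p_x) ≈ -61.86°.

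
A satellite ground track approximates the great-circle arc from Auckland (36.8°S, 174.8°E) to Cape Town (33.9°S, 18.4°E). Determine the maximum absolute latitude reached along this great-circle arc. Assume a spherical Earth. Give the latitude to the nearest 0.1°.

The great circle lies in the plane with unit normal n̂ = (p₁ × p₂)/|p₁ × p₂|.
Here n̂_z ≈ -0.277; the vertex latitude is φ_max = arccos|n̂_z| ≈ 73.9°.
Check via Clairaut: cos φ_max = |cos φ₁| · sin C = cos(36.8°)·sin(159.8°) ≈ 0.277, again giving ≈ 73.9°.

≈ 73.9°S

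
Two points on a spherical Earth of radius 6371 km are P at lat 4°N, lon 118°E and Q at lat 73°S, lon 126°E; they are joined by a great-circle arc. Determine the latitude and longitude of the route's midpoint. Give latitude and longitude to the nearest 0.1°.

The haversine formula gives a central angle δ ≈ 1.347 rad (77.2°) between the endpoints.
Interpolate at f = 1/2 with slerp weights a = sin((1−f)δ)/sin δ ≈ 0.640, b = sin(fδ)/sin δ ≈ 0.640.
p = a·p₁ + b·p₂ ≈ (-0.409, 0.715, -0.567); φ = arcsin(p_z) ≈ -34.55°, λ = atan2(p_y, p_x) ≈ 119.81°.

≈ lat 34.5°S, lon 119.8°E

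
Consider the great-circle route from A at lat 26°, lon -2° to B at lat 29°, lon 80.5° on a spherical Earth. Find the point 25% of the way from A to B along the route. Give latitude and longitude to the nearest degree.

Convert each endpoint to a unit vector on the sphere (x = cos φ cos λ, y = cos φ sin λ, z = sin φ).
The central angle between the endpoints is δ = arccos(p₁·p₂) ≈ 1.250 rad (71.6°).
Interpolate at f = 0.25 with slerp weights a = sin((1−f)δ)/sin δ ≈ 0.849, b = sin(fδ)/sin δ ≈ 0.324.
p = a·p₁ + b·p₂ ≈ (0.810, 0.253, 0.529); φ = arcsin(p_z) ≈ 31.97°, λ = atan2(p_y, p_x) ≈ 17.34°.

≈ lat 32°, lon 17°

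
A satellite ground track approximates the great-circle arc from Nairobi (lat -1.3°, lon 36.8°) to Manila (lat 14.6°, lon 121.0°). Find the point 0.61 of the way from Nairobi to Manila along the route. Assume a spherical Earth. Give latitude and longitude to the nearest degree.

≈ lat 11°, lon 87°

Convert each endpoint to a unit vector on the sphere (x = cos φ cos λ, y = cos φ sin λ, z = sin φ).
The central angle between the endpoints is δ = arccos(p₁·p₂) ≈ 1.479 rad (84.7°).
Interpolate at f = 0.61 with slerp weights a = sin((1−f)δ)/sin δ ≈ 0.548, b = sin(fδ)/sin δ ≈ 0.788.
p = a·p₁ + b·p₂ ≈ (0.046, 0.981, 0.186); φ = arcsin(p_z) ≈ 10.73°, λ = atan2(p_y, p_x) ≈ 87.34°.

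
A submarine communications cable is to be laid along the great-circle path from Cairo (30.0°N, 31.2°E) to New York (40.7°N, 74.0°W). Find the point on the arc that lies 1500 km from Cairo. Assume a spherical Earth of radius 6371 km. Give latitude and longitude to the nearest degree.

Write both endpoints as unit vectors p₁, p₂ with components (cos φ cos λ, cos φ sin λ, sin φ).
The central angle between the endpoints is δ = arccos(p₁·p₂) ≈ 1.416 rad (81.1°). The total great-circle distance is δ·R ≈ 1.416 × 6371 ≈ 9023 km, so the target fraction is f = 1500/9023 ≈ 0.166.
Interpolate at f ≈ 0.166 with slerp weights a = sin((1−f)δ)/sin δ ≈ 0.936, b = sin(fδ)/sin δ ≈ 0.236.
p = a·p₁ + b·p₂ ≈ (0.743, 0.248, 0.622); φ = arcsin(p_z) ≈ 38.46°, λ = atan2(p_y, p_x) ≈ 18.46°.

≈ (38°N, 18°E)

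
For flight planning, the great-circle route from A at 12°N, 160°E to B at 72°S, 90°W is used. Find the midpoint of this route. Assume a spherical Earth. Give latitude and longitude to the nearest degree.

Convert each endpoint to a unit vector on the sphere (x = cos φ cos λ, y = cos φ sin λ, z = sin φ).
The central angle between the endpoints is δ = arccos(p₁·p₂) ≈ 1.877 rad (107.5°).
Interpolate at f = 1/2 with slerp weights a = sin((1−f)δ)/sin δ ≈ 0.846, b = sin(fδ)/sin δ ≈ 0.846.
p = a·p₁ + b·p₂ ≈ (-0.777, 0.022, -0.629); φ = arcsin(p_z) ≈ -38.94°, λ = atan2(p_y, p_x) ≈ 178.41°.

≈ 39°S, 178°E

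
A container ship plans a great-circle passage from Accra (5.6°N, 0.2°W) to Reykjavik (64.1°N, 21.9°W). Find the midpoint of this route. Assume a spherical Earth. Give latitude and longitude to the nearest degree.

≈ 35°N, 7°W

From cos δ = sin φ₁ sin φ₂ + cos φ₁ cos φ₂ cos Δλ, the central angle is δ ≈ 1.057 rad (60.5°).
Interpolate at f = 1/2 with slerp weights a = sin((1−f)δ)/sin δ ≈ 0.579, b = sin(fδ)/sin δ ≈ 0.579.
p = a·p₁ + b·p₂ ≈ (0.811, -0.096, 0.577); φ = arcsin(p_z) ≈ 35.26°, λ = atan2(p_y, p_x) ≈ -6.78°.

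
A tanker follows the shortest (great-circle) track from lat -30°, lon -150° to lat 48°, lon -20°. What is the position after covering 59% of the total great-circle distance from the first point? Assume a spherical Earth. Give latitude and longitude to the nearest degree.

≈ lat 28°, lon -90°

Write both endpoints as unit vectors p₁, p₂ with components (cos φ cos λ, cos φ sin λ, sin φ).
The central angle between the endpoints is δ = arccos(p₁·p₂) ≈ 2.410 rad (138.1°).
Interpolate at f = 0.59 with slerp weights a = sin((1−f)δ)/sin δ ≈ 1.250, b = sin(fδ)/sin δ ≈ 1.480.
p = a·p₁ + b·p₂ ≈ (-0.007, -0.880, 0.475); φ = arcsin(p_z) ≈ 28.37°, λ = atan2(p_y, p_x) ≈ -90.43°.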